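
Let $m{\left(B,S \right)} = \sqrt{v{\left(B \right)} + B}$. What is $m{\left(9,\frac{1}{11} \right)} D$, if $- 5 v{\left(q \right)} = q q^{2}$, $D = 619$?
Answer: $\frac{3714 i \sqrt{95}}{5} \approx 7239.9 i$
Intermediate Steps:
$v{\left(q \right)} = - \frac{q^{3}}{5}$ ($v{\left(q \right)} = - \frac{q q^{2}}{5} = - \frac{q^{3}}{5}$)
$m{\left(B,S \right)} = \sqrt{B - \frac{B^{3}}{5}}$ ($m{\left(B,S \right)} = \sqrt{- \frac{B^{3}}{5} + B} = \sqrt{B - \frac{B^{3}}{5}}$)
$m{\left(9,\frac{1}{11} \right)} D = \sqrt{9 - \frac{9^{3}}{5}} \cdot 619 = \sqrt{9 - \frac{729}{5}} \cdot 619 = \sqrt{- \frac{684}{5}} \cdot 619 = \frac{6 i \sqrt{95}}{5} \cdot 619 = \frac{3714 i \sqrt{95}}{5}$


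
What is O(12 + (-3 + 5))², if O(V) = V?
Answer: 196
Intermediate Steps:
O(12 + (-3 + 5))² = (12 + (-3 + 5))² = (12 + 2)² = 14² = 196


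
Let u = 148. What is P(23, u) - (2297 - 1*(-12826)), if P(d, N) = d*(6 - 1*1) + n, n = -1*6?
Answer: -15014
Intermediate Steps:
n = -6
P(d, N) = -6 + 5*d (P(d, N) = d*(6 - 1*1) - 6 = d*(6 - 1) - 6 = d*5 - 6 = 5*d - 6 = -6 + 5*d)
P(23, u) - (2297 - 1*(-12826)) = (-6 + 5*23) - (2297 - 1*(-12826)) = (-6 + 115) - (2297 + 12826) = 109 - 1*15123 = 109 - 15123 = -15014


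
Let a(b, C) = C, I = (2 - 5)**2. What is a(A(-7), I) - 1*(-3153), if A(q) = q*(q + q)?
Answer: 3162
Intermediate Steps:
I = 9 (I = (-3)**2 = 9)
A(q) = 2*q**2 (A(q) = q*(2*q) = 2*q**2)
a(A(-7), I) - 1*(-3153) = 9 - 1*(-3153) = 9 + 3153 = 3162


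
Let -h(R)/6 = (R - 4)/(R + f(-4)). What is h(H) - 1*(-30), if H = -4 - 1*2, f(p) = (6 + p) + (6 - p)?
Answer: 40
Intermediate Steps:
f(p) = 12
H = -6 (H = -4 - 2 = -6)
h(R) = -6*(-4 + R)/(12 + R) (h(R) = -6*(R - 4)/(R + 12) = -6*(-4 + R)/(12 + R))
h(H) - 1*(-30) = 6*(4 - 1*(-6))/(12 - 6) - 1*(-30) = 6*(4 + 6)/6 + 30 = 6*(⅙)*10 + 30 = 10 + 30 = 40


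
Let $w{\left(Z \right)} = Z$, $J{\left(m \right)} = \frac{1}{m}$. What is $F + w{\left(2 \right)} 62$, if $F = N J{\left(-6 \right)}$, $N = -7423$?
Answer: $\frac{8167}{6} \approx 1361.2$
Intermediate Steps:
$F = \frac{7423}{6}$ ($F = - \frac{7423}{-6} = \left(-7423\right) \left(- \frac{1}{6}\right) = \frac{7423}{6} \approx 1237.2$)
$F + w{\left(2 \right)} 62 = \frac{7423}{6} + 2 \cdot 62 = \frac{7423}{6} + 124 = \frac{8167}{6}$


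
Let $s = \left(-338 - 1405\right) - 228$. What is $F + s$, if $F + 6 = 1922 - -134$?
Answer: $79$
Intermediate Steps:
$F = 2050$ ($F = -6 + \left(1922 - -134\right) = -6 + \left(1922 + 134\right) = -6 + 2056 = 2050$)
$s = -1971$ ($s = -1743 - 228 = -1971$)
$F + s = 2050 - 1971 = 79$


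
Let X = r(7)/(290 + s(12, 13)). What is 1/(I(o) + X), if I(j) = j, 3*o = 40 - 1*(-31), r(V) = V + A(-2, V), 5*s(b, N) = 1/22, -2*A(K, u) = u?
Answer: 95703/2266126 ≈ 0.042232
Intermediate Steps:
A(K, u) = -u/2
s(b, N) = 1/110 (s(b, N) = (1/5)/22 = (1/5)*(1/22) = 1/110)
r(V) = V/2 (r(V) = V - V/2 = V/2)
o = 71/3 (o = (40 - 1*(-31))/3 = (40 + 31)/3 = (1/3)*71 = 71/3 ≈ 23.667)
X = 385/31901 (X = ((1/2)*7)/(290 + 1/110) = (7/2)/(31901/110) = (110/31901)*(7/2) = 385/31901 ≈ 0.012069)
1/(I(o) + X) = 1/(71/3 + 385/31901) = 1/(2266126/95703) = 95703/2266126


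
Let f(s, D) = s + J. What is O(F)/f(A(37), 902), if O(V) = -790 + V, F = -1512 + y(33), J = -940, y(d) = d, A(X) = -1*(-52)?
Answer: 2269/888 ≈ 2.5552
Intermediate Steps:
A(X) = 52
f(s, D) = -940 + s (f(s, D) = s - 940 = -940 + s)
F = -1479 (F = -1512 + 33 = -1479)
O(F)/f(A(37), 902) = (-790 - 1479)/(-940 + 52) = -2269/(-888) = -2269*(-1/888) = 2269/888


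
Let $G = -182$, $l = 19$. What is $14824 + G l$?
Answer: $11366$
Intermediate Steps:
$14824 + G l = 14824 - 3458 = 11366$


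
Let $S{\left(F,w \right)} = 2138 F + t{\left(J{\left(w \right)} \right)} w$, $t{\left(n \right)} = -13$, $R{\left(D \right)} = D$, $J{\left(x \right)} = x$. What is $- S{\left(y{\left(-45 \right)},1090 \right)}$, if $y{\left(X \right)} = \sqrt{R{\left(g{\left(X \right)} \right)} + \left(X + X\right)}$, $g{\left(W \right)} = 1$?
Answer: $14170 - 2138 i \sqrt{89} \approx 14170.0 - 20170.0 i$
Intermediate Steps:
$y{\left(X \right)} = \sqrt{1 + 2 X}$ ($y{\left(X \right)} = \sqrt{1 + \left(X + X\right)} = \sqrt{1 + 2 X}$)
$S{\left(F,w \right)} = - 13 w + 2138 F$ ($S{\left(F,w \right)} = 2138 F - 13 w = - 13 w + 2138 F$)
$- S{\left(y{\left(-45 \right)},1090 \right)} = - (\left(-13\right) 1090 + 2138 \sqrt{1 + 2 \left(-45\right)}) = - (-14170 + 2138 \sqrt{1 - 90}) = - (-14170 + 2138 \sqrt{-89}) = - (-14170 + 2138 i \sqrt{89}) = 14170 - 2138 i \sqrt{89}$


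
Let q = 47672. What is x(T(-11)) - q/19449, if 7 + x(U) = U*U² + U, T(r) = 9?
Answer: 14169547/19449 ≈ 728.55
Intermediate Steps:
x(U) = -7 + U + U³ (x(U) = -7 + (U*U² + U) = -7 + (U³ + U) = -7 + (U + U³) = -7 + U + U³)
x(T(-11)) - q/19449 = (-7 + 9 + 9³) - 47672/19449 = (-7 + 9 + 729) - 47672/19449 = 731 - 1*47672/19449 = 731 - 47672/19449 = 14169547/19449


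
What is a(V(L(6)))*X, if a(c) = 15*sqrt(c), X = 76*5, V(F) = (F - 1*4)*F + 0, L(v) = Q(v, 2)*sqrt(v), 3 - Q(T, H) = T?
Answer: 5700*2**(1/4)*3**(3/4)*sqrt(4 + 3*sqrt(6)) ≈ 52053.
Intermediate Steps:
Q(T, H) = 3 - T
L(v) = sqrt(v)*(3 - v) (L(v) = (3 - v)*sqrt(v) = sqrt(v)*(3 - v))
V(F) = F*(-4 + F) (V(F) = (F - 4)*F + 0 = (-4 + F)*F + 0 = F*(-4 + F) + 0 = F*(-4 + F))
X = 380
a(V(L(6)))*X = (15*sqrt((sqrt(6)*(3 - 1*6))*(-4 + sqrt(6)*(3 - 1*6))))*380 = (15*sqrt((sqrt(6)*(3 - 6))*(-4 + sqrt(6)*(3 - 6))))*380 = (15*sqrt((sqrt(6)*(-3))*(-4 + sqrt(6)*(-3))))*380 = (15*sqrt((-3*sqrt(6))*(-4 - 3*sqrt(6))))*380 = (15*sqrt(-3*sqrt(6)*(-4 - 3*sqrt(6))))*380 = (15*(2**(1/4)*3**(3/4)*sqrt(4 + 3*sqrt(6))))*380 = (15*2**(1/4)*3**(3/4)*sqrt(4 + 3*sqrt(6)))*380 = 5700*2**(1/4)*3**(3/4)*sqrt(4 + 3*sqrt(6))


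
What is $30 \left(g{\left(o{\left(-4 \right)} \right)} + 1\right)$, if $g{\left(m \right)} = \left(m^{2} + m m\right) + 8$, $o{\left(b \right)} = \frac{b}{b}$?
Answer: $330$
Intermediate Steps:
$o{\left(b \right)} = 1$
$g{\left(m \right)} = 8 + 2 m^{2}$ ($g{\left(m \right)} = \left(m^{2} + m^{2}\right) + 8 = 2 m^{2} + 8 = 8 + 2 m^{2}$)
$30 \left(g{\left(o{\left(-4 \right)} \right)} + 1\right) = 30 \left(\left(8 + 2 \cdot 1^{2}\right) + 1\right) = 30 \left(\left(8 + 2 \cdot 1\right) + 1\right) = 30 \left(\left(8 + 2\right) + 1\right) = 30 \left(10 + 1\right) = 30 \cdot 11 = 330$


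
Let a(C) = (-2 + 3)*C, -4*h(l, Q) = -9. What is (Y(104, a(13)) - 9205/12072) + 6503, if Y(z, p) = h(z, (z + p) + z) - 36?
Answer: 78087581/12072 ≈ 6468.5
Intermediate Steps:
h(l, Q) = 9/4 (h(l, Q) = -¼*(-9) = 9/4)
a(C) = C (a(C) = 1*C = C)
Y(z, p) = -135/4 (Y(z, p) = 9/4 - 36 = -135/4)
(Y(104, a(13)) - 9205/12072) + 6503 = (-135/4 - 9205/12072) + 6503 = -416635/12072 + 6503 = 78087581/12072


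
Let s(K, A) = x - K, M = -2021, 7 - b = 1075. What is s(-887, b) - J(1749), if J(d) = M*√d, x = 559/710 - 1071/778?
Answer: 122408888/138095 + 2021*√1749 ≈ 85407.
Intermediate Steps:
b = -1068 (b = 7 - 1*1075 = 7 - 1075 = -1068)
x = -81377/138095 (x = 559*(1/710) - 1071*1/778 = 559/710 - 1071/778 = -81377/138095 ≈ -0.58928)
J(d) = -2021*√d
s(K, A) = -81377/138095 - K
s(-887, b) - J(1749) = (-81377/138095 - 1*(-887)) - (-2021)*√1749 = (-81377/138095 + 887) + 2021*√1749 = 122408888/138095 + 2021*√1749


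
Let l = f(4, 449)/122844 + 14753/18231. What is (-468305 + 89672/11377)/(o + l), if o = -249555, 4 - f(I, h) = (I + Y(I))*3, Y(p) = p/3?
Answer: 994334338373975811/529877916520281835 ≈ 1.8765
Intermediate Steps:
Y(p) = p/3 (Y(p) = p*(1/3) = p/3)
f(I, h) = 4 - 4*I (f(I, h) = 4 - (I + I/3)*3 = 4 - 4*I/3*3 = 4 - 4*I)
l = 151008230/186630747 (l = (4 - 4*4)/122844 + 14753/18231 = (4 - 16)*(1/122844) + 14753*(1/18231) = -12*1/122844 + 14753/18231 = -1/10237 + 14753/18231 = 151008230/186630747 ≈ 0.80913)
(-468305 + 89672/11377)/(o + l) = (-468305 + 89672/11377)/(-249555 + 151008230/186630747) = (-468305 + 89672*(1/11377))/(-46574485059355/186630747) = (-468305 + 89672/11377)*(-186630747/46574485059355) = -5327816313/11377*(-186630747/46574485059355) = 994334338373975811/529877916520281835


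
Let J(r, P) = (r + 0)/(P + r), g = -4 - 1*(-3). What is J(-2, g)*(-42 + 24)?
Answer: -12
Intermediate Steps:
g = -1 (g = -4 + 3 = -1)
J(r, P) = r/(P + r)
J(-2, g)*(-42 + 24) = (-2/(-1 - 2))*(-42 + 24) = -2/(-3)*(-18) = -2*(-⅓)*(-18) = (⅔)*(-18) = -12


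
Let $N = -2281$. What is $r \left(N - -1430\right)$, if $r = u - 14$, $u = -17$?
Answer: $26381$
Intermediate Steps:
$r = -31$ ($r = -17 - 14 = -31$)
$r \left(N - -1430\right) = - 31 \left(-2281 - -1430\right) = - 31 \left(-2281 + 1430\right) = \left(-31\right) \left(-851\right) = 26381$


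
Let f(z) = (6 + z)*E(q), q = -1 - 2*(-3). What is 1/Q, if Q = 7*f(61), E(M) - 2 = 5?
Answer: 1/3283 ≈ 0.00030460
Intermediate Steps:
q = 5 (q = -1 + 6 = 5)
E(M) = 7 (E(M) = 2 + 5 = 7)
f(z) = 42 + 7*z (f(z) = (6 + z)*7 = 42 + 7*z)
Q = 3283 (Q = 7*(42 + 7*61) = 7*(42 + 427) = 7*469 = 3283)
1/Q = 1/3283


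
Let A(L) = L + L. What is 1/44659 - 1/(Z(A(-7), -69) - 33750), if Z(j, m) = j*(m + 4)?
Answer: 77499/1466601560 ≈ 5.2843e-5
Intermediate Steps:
A(L) = 2*L
Z(j, m) = j*(4 + m)
1/44659 - 1/(Z(A(-7), -69) - 33750) = 1/44659 - 1/((2*(-7))*(4 - 69) - 33750) = 1/44659 - 1/(-14*(-65) - 33750) = 1/44659 - 1/(910 - 33750) = 1/44659 - 1/(-32840) = 1/44659 - 1*(-1/32840) = 1/44659 + 1/32840 = 77499/1466601560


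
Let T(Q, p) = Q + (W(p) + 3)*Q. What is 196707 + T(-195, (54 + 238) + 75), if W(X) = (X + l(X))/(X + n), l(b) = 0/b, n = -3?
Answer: 5480451/28 ≈ 1.9573e+5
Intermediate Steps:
l(b) = 0
W(X) = X/(-3 + X) (W(X) = (X + 0)/(X - 3) = X/(-3 + X))
T(Q, p) = Q + Q*(3 + p/(-3 + p)) (T(Q, p) = Q + (p/(-3 + p) + 3)*Q = Q + (3 + p/(-3 + p))*Q = Q + Q*(3 + p/(-3 + p)))
196707 + T(-195, (54 + 238) + 75) = 196707 - 195*(-12 + 5*((54 + 238) + 75))/(-3 + ((54 + 238) + 75)) = 196707 - 195*(-12 + 5*(292 + 75))/(-3 + (292 + 75)) = 196707 - 195*(-12 + 5*367)/(-3 + 367) = 196707 - 195*(-12 + 1835)/364 = 196707 - 195*1/364*1823 = 196707 - 27345/28 = 5480451/28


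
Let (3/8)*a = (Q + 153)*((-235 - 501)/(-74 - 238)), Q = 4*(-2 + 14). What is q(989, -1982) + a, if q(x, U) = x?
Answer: 87883/39 ≈ 2253.4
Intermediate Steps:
Q = 48 (Q = 4*12 = 48)
a = 49312/39 (a = 8*((48 + 153)*((-235 - 501)/(-74 - 238)))/3 = 8*(201*(-736/(-312)))/3 = 8*(201*(-736*(-1/312)))/3 = 8*(201*(92/39))/3 = (8/3)*(6164/13) = 49312/39 ≈ 1264.4)
q(989, -1982) + a = 989 + 49312/39 = 87883/39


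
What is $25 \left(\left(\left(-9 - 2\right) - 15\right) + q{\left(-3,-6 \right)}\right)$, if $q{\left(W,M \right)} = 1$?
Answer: $-625$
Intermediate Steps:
$25 \left(\left(\left(-9 - 2\right) - 15\right) + q{\left(-3,-6 \right)}\right) = 25 \left(\left(\left(-9 - 2\right) - 15\right) + 1\right) = 25 \left(\left(-11 - 15\right) + 1\right) = 25 \left(-26 + 1\right) = 25 \left(-25\right) = -625$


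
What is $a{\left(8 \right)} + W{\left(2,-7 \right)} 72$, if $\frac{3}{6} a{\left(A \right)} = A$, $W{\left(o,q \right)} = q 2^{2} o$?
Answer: $-4016$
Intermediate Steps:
$W{\left(o,q \right)} = 4 o q$ ($W{\left(o,q \right)} = q 4 o = 4 q o = 4 o q$)
$a{\left(A \right)} = 2 A$
$a{\left(8 \right)} + W{\left(2,-7 \right)} 72 = 2 \cdot 8 + 4 \cdot 2 \left(-7\right) 72 = 16 - 4032 = -4016$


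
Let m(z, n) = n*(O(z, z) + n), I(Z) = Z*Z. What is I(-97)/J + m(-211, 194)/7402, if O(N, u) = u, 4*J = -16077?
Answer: -165801809/59500977 ≈ -2.7865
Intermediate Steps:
J = -16077/4 (J = (¼)*(-16077) = -16077/4 ≈ -4019.3)
I(Z) = Z²
m(z, n) = n*(n + z) (m(z, n) = n*(z + n) = n*(n + z))
I(-97)/J + m(-211, 194)/7402 = (-97)²/(-16077/4) + (194*(194 - 211))/7402 = 9409*(-4/16077) + (194*(-17))*(1/7402) = -37636/16077 - 3298*1/7402 = -37636/16077 - 1649/3701 = -165801809/59500977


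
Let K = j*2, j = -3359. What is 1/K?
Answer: -1/6718 ≈ -0.00014885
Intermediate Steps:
K = -6718 (K = -3359*2 = -6718)
1/K = 1/(-6718) = -1/6718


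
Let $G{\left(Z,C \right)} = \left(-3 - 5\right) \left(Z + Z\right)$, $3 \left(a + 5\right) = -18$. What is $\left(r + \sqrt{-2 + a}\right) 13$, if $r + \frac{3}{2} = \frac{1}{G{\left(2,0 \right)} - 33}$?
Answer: $- \frac{197}{10} + 13 i \sqrt{13} \approx -19.7 + 46.872 i$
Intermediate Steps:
$a = -11$ ($a = -5 + \frac{1}{3} \left(-18\right) = -5 - 6 = -11$)
$G{\left(Z,C \right)} = - 16 Z$ ($G{\left(Z,C \right)} = - 8 \cdot 2 Z = - 16 Z$)
$r = - \frac{197}{130}$ ($r = - \frac{3}{2} + \frac{1}{\left(-16\right) 2 - 33} = - \frac{3}{2} + \frac{1}{-32 - 33} = - \frac{3}{2} + \frac{1}{-65} = - \frac{3}{2} - \frac{1}{65} = - \frac{197}{130} \approx -1.5154$)
$\left(r + \sqrt{-2 + a}\right) 13 = \left(- \frac{197}{130} + \sqrt{-2 - 11}\right) 13 = \left(- \frac{197}{130} + \sqrt{-13}\right) 13 = \left(- \frac{197}{130} + i \sqrt{13}\right) 13 = - \frac{197}{10} + 13 i \sqrt{13}$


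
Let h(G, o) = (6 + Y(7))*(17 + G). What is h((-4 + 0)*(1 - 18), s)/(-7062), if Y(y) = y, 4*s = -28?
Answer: -1105/7062 ≈ -0.15647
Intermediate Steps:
s = -7 (s = (1/4)*(-28) = -7)
h(G, o) = 221 + 13*G (h(G, o) = (6 + 7)*(17 + G) = 13*(17 + G) = 221 + 13*G)
h((-4 + 0)*(1 - 18), s)/(-7062) = (221 + 13*((-4 + 0)*(1 - 18)))/(-7062) = (221 + 13*(-4*(-17)))*(-1/7062) = (221 + 13*68)*(-1/7062) = (221 + 884)*(-1/7062) = 1105*(-1/7062) = -1105/7062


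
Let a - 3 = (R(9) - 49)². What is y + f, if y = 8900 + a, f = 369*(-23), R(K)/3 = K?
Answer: 900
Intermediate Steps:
R(K) = 3*K
a = 487 (a = 3 + (3*9 - 49)² = 3 + (27 - 49)² = 3 + (-22)² = 3 + 484 = 487)
f = -8487
y = 9387 (y = 8900 + 487 = 9387)
y + f = 9387 - 8487 = 900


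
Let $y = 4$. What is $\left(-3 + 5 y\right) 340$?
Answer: $5780$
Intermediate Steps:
$\left(-3 + 5 y\right) 340 = \left(-3 + 5 \cdot 4\right) 340 = \left(-3 + 20\right) 340 = 17 \cdot 340 = 5780$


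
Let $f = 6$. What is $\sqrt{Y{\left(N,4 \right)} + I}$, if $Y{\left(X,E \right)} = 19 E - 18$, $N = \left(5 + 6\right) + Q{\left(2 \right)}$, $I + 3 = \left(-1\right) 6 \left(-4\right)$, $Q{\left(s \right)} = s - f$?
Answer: $\sqrt{79} \approx 8.8882$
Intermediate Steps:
$Q{\left(s \right)} = -6 + s$ ($Q{\left(s \right)} = s - 6 = -6 + s$)
$I = 21$ ($I = -3 + \left(-1\right) 6 \left(-4\right) = -3 - -24 = -3 + 24 = 21$)
$N = 7$ ($N = \left(5 + 6\right) + \left(-6 + 2\right) = 11 - 4 = 7$)
$Y{\left(X,E \right)} = -18 + 19 E$
$\sqrt{Y{\left(N,4 \right)} + I} = \sqrt{\left(-18 + 19 \cdot 4\right) + 21} = \sqrt{\left(-18 + 76\right) + 21} = \sqrt{58 + 21} = \sqrt{79}$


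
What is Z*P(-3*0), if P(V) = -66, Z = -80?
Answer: 5280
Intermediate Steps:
Z*P(-3*0) = -80*(-66) = 5280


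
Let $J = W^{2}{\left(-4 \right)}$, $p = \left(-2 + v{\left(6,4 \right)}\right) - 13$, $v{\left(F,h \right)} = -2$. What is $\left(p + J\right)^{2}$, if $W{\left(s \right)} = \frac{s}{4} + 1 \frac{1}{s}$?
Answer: $\frac{61009}{256} \approx 238.32$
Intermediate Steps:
$W{\left(s \right)} = \frac{1}{s} + \frac{s}{4}$ ($W{\left(s \right)} = s \frac{1}{4} + \frac{1}{s} = \frac{s}{4} + \frac{1}{s} = \frac{1}{s} + \frac{s}{4}$)
$p = -17$ ($p = \left(-2 - 2\right) - 13 = -4 - 13 = -17$)
$J = \frac{25}{16}$ ($J = \left(\frac{1}{-4} + \frac{1}{4} \left(-4\right)\right)^{2} = \left(- \frac{1}{4} - 1\right)^{2} = \left(- \frac{5}{4}\right)^{2} = \frac{25}{16} \approx 1.5625$)
$\left(p + J\right)^{2} = \left(-17 + \frac{25}{16}\right)^{2} = \left(- \frac{247}{16}\right)^{2} = \frac{61009}{256}$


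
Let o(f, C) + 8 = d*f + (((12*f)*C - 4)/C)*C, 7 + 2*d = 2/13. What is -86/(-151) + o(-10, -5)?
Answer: 1222557/1963 ≈ 622.80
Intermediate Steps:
d = -89/26 (d = -7/2 + (2/13)/2 = -7/2 + (2*(1/13))/2 = -7/2 + (1/2)*(2/13) = -7/2 + 1/13 = -89/26 ≈ -3.4231)
o(f, C) = -12 - 89*f/26 + 12*C*f (o(f, C) = -8 + (-89*f/26 + (((12*f)*C - 4)/C)*C) = -8 + (-89*f/26 + ((12*C*f - 4)/C)*C) = -8 + (-89*f/26 + ((-4 + 12*C*f)/C)*C) = -8 + (-89*f/26 + (-4 + 12*C*f)) = -8 + (-4 - 89*f/26 + 12*C*f) = -12 - 89*f/26 + 12*C*f)
-86/(-151) + o(-10, -5) = -86/(-151) + (-12 - 89/26*(-10) + 12*(-5)*(-10)) = -86*(-1/151) + (-12 + 445/13 + 600) = 86/151 + 8089/13 = 1222557/1963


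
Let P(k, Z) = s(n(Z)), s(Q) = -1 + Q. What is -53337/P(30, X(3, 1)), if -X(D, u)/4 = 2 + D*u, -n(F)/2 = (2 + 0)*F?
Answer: -53337/79 ≈ -675.15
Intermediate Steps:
n(F) = -4*F (n(F) = -2*(2 + 0)*F = -4*F)
X(D, u) = -8 - 4*D*u (X(D, u) = -4*(2 + D*u) = -8 - 4*D*u)
P(k, Z) = -1 - 4*Z
-53337/P(30, X(3, 1)) = -53337/(-1 - 4*(-8 - 4*3*1)) = -53337/(-1 - 4*(-8 - 12)) = -53337/(-1 - 4*(-20)) = -53337/(-1 + 80) = -53337/79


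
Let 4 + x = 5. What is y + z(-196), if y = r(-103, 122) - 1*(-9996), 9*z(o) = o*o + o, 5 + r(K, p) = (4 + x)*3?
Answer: 42758/3 ≈ 14253.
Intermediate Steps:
x = 1 (x = -4 + 5 = 1)
r(K, p) = 10 (r(K, p) = -5 + (4 + 1)*3 = -5 + 5*3 = -5 + 15 = 10)
z(o) = o/9 + o²/9 (z(o) = (o*o + o)/9 = (o² + o)/9 = (o + o²)/9 = o/9 + o²/9)
y = 10006 (y = 10 - 1*(-9996) = 10 + 9996 = 10006)
y + z(-196) = 10006 + (⅑)*(-196)*(1 - 196) = 10006 + (⅑)*(-196)*(-195) = 10006 + 12740/3 = 42758/3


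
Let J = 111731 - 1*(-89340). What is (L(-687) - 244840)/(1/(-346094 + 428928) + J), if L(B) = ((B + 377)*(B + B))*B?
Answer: -4851846153416/3331103043 ≈ -1456.5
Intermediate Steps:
L(B) = 2*B²*(377 + B) (L(B) = ((377 + B)*(2*B))*B = (2*B*(377 + B))*B = 2*B²*(377 + B))
J = 201071 (J = 111731 + 89340 = 201071)
(L(-687) - 244840)/(1/(-346094 + 428928) + J) = (2*(-687)²*(377 - 687) - 244840)/(1/(-346094 + 428928) + 201071) = (2*471969*(-310) - 244840)/(1/82834 + 201071) = (-292620780 - 244840)/(1/82834 + 201071) = -292865620/16655515215/82834 = -292865620*82834/16655515215 = -4851846153416/3331103043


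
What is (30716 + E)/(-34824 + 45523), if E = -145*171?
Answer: 5921/10699 ≈ 0.55342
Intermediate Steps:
E = -24795
(30716 + E)/(-34824 + 45523) = (30716 - 24795)/(-34824 + 45523) = 5921/10699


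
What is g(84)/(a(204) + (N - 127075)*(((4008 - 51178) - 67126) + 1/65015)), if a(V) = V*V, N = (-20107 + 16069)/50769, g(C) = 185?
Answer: 67848678775/5326750224503489063 ≈ 1.2737e-8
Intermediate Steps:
N = -1346/16923 (N = -4038*1/50769 = -1346/16923 ≈ -0.079537)
a(V) = V**2
g(84)/(a(204) + (N - 127075)*(((4008 - 51178) - 67126) + 1/65015)) = 185/(204**2 + (-1346/16923 - 127075)*(((4008 - 51178) - 67126) + 1/65015)) = 185/(41616 - 2150491571*((-47170 - 67126) + 1/65015)/16923) = 185/(41616 - 2150491571*(-114296 + 1/65015)/16923) = 185/(41616 - 2150491571/16923*(-7430954439/65015)) = 185/(41616 + 5326734961851511223/366749615) = 185/(5326750224503489063/366749615) = 185*(366749615/5326750224503489063) = 67848678775/5326750224503489063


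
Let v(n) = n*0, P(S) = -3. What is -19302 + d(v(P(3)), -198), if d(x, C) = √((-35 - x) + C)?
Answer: -19302 + I*√233 ≈ -19302.0 + 15.264*I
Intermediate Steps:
v(n) = 0
d(x, C) = √(-35 + C - x)
-19302 + d(v(P(3)), -198) = -19302 + √(-35 - 198 - 1*0) = -19302 + √(-35 - 198 + 0) = -19302 + √(-233) = -19302 + I*√233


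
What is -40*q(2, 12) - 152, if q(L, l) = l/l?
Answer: -192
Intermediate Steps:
q(L, l) = 1
-40*q(2, 12) - 152 = -40*1 - 152 = -40 - 152 = -192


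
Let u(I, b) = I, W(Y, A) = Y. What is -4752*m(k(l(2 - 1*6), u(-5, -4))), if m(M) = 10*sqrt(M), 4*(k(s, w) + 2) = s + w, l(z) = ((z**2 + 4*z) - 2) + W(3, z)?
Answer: -47520*I*sqrt(3) ≈ -82307.0*I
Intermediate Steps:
l(z) = 1 + z**2 + 4*z (l(z) = ((z**2 + 4*z) - 2) + 3 = (-2 + z**2 + 4*z) + 3 = 1 + z**2 + 4*z)
k(s, w) = -2 + s/4 + w/4 (k(s, w) = -2 + (s + w)/4 = -2 + (s/4 + w/4) = -2 + s/4 + w/4)
-4752*m(k(l(2 - 1*6), u(-5, -4))) = -47520*sqrt(-2 + (1 + (2 - 1*6)**2 + 4*(2 - 1*6))/4 + (1/4)*(-5)) = -47520*sqrt(-2 + (1 + (2 - 6)**2 + 4*(2 - 6))/4 - 5/4) = -47520*sqrt(-2 + (1 + (-4)**2 + 4*(-4))/4 - 5/4) = -47520*sqrt(-2 + (1 + 16 - 16)/4 - 5/4) = -47520*sqrt(-2 + (1/4)*1 - 5/4) = -47520*sqrt(-2 + 1/4 - 5/4) = -47520*sqrt(-3) = -47520*I*sqrt(3)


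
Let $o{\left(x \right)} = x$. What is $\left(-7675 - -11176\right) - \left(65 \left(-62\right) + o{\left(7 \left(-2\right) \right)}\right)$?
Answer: $7545$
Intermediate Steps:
$\left(-7675 - -11176\right) - \left(65 \left(-62\right) + o{\left(7 \left(-2\right) \right)}\right) = \left(-7675 - -11176\right) - \left(65 \left(-62\right) + 7 \left(-2\right)\right) = \left(-7675 + 11176\right) - \left(-4030 - 14\right) = 3501 - -4044 = 3501 + 4044 = 7545$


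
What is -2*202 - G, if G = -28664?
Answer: 28260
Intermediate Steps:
-2*202 - G = -2*202 - 1*(-28664) = -404 + 28664 = 28260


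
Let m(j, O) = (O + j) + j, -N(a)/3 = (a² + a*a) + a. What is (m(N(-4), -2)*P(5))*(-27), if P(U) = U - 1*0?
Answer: 22950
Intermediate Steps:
P(U) = U (P(U) = U + 0 = U)
N(a) = -6*a² - 3*a (N(a) = -3*((a² + a*a) + a) = -3*((a² + a²) + a) = -3*(2*a² + a) = -3*(a + 2*a²) = -6*a² - 3*a)
m(j, O) = O + 2*j
(m(N(-4), -2)*P(5))*(-27) = ((-2 + 2*(-3*(-4)*(1 + 2*(-4))))*5)*(-27) = ((-2 + 2*(-3*(-4)*(1 - 8)))*5)*(-27) = ((-2 + 2*(-3*(-4)*(-7)))*5)*(-27) = ((-2 + 2*(-84))*5)*(-27) = ((-2 - 168)*5)*(-27) = -170*5*(-27) = -850*(-27) = 22950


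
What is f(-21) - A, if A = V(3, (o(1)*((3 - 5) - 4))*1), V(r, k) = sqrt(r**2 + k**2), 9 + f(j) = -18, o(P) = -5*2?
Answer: -27 - 3*sqrt(401) ≈ -87.075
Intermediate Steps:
o(P) = -10
f(j) = -27 (f(j) = -9 - 18 = -27)
V(r, k) = sqrt(k**2 + r**2)
A = 3*sqrt(401) (A = sqrt((-10*((3 - 5) - 4)*1)**2 + 3**2) = sqrt((-10*(-2 - 4)*1)**2 + 9) = sqrt((-10*(-6)*1)**2 + 9) = sqrt((60*1)**2 + 9) = sqrt(60**2 + 9) = sqrt(3600 + 9) = sqrt(3609) = 3*sqrt(401) ≈ 60.075)
f(-21) - A = -27 - 3*sqrt(401)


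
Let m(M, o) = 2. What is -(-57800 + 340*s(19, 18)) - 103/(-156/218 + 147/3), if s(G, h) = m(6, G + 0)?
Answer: 300611333/5263 ≈ 57118.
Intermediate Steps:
s(G, h) = 2
-(-57800 + 340*s(19, 18)) - 103/(-156/218 + 147/3) = -340/(1/(-170 + 2)) - 103/(-156/218 + 147/3) = -340/(1/(-168)) - 103/(-156*1/218 + 147*(1/3)) = -340/(-1/168) - 103/(-78/109 + 49) = -340*(-168) - 103/5263/109 = 57120 - 103*109/5263 = 57120 - 11227/5263 = 300611333/5263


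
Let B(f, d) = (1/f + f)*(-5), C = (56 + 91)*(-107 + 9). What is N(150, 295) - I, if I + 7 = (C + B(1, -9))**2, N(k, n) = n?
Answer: -207820754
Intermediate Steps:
C = -14406 (C = 147*(-98) = -14406)
B(f, d) = -5*f - 5/f (B(f, d) = (f + 1/f)*(-5) = -5*f - 5/f)
I = 207821049 (I = -7 + (-14406 + (-5*1 - 5/1))**2 = -7 + (-14406 + (-5 - 5*1))**2 = -7 + (-14406 + (-5 - 5))**2 = -7 + (-14406 - 10)**2 = -7 + (-14416)**2 = -7 + 207821056 = 207821049)
N(150, 295) - I = 295 - 1*207821049 = 295 - 207821049 = -207820754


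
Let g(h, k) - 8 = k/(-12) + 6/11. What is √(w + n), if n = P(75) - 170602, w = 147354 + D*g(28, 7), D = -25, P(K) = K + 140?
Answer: I*√101198823/66 ≈ 152.42*I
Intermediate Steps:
P(K) = 140 + K
g(h, k) = 94/11 - k/12 (g(h, k) = 8 + (k/(-12) + 6/11) = 8 + (k*(-1/12) + 6*(1/11)) = 8 + (-k/12 + 6/11) = 8 + (6/11 - k/12) = 94/11 - k/12)
w = 19424453/132 (w = 147354 - 25*(94/11 - 1/12*7) = 147354 - 25*(94/11 - 7/12) = 147354 - 25*1051/132 = 147354 - 26275/132 = 19424453/132 ≈ 1.4716e+5)
n = -170387 (n = (140 + 75) - 170602 = 215 - 170602 = -170387)
√(w + n) = √(19424453/132 - 170387) = √(-3066631/132) = I*√101198823/66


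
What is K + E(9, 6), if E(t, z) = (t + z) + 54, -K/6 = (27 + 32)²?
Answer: -20817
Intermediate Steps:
K = -20886 (K = -6*(27 + 32)² = -6*59² = -6*3481 = -20886)
E(t, z) = 54 + t + z
K + E(9, 6) = -20886 + (54 + 9 + 6) = -20886 + 69 = -20817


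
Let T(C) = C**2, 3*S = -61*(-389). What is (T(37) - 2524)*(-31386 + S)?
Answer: 27115165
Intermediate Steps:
S = 23729/3 (S = (-61*(-389))/3 = (1/3)*23729 = 23729/3 ≈ 7909.7)
(T(37) - 2524)*(-31386 + S) = (37**2 - 2524)*(-31386 + 23729/3) = (1369 - 2524)*(-70429/3) = -1155*(-70429/3) = 27115165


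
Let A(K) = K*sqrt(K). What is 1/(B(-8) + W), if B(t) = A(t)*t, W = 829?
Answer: 829/720009 - 128*I*sqrt(2)/720009 ≈ 0.0011514 - 0.00025141*I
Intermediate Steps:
A(K) = K**(3/2)
B(t) = t**(5/2) (B(t) = t**(3/2)*t = t**(5/2))
1/(B(-8) + W) = 1/((-8)**(5/2) + 829) = 1/(128*I*sqrt(2) + 829) = 1/(829 + 128*I*sqrt(2))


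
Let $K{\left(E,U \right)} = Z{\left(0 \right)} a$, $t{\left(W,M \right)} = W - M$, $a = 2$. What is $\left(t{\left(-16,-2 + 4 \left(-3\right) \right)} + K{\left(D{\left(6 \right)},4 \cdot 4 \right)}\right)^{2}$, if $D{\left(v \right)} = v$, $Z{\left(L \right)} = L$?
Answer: $4$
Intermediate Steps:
$K{\left(E,U \right)} = 0$ ($K{\left(E,U \right)} = 0 \cdot 2 = 0$)
$\left(t{\left(-16,-2 + 4 \left(-3\right) \right)} + K{\left(D{\left(6 \right)},4 \cdot 4 \right)}\right)^{2} = \left(\left(-16 - \left(-2 + 4 \left(-3\right)\right)\right) + 0\right)^{2} = \left(\left(-16 - \left(-2 - 12\right)\right) + 0\right)^{2} = \left(\left(-16 - -14\right) + 0\right)^{2} = \left(\left(-16 + 14\right) + 0\right)^{2} = \left(-2 + 0\right)^{2} = \left(-2\right)^{2} = 4$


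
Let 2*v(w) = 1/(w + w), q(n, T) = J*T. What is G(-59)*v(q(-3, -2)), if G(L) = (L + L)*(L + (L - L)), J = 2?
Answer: -3481/8 ≈ -435.13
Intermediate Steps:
q(n, T) = 2*T
v(w) = 1/(4*w) (v(w) = 1/(2*(w + w)) = 1/(2*((2*w))) = (1/(2*w))/2 = 1/(4*w))
G(L) = 2*L² (G(L) = (2*L)*(L + 0) = (2*L)*L = 2*L²)
G(-59)*v(q(-3, -2)) = (2*(-59)²)*(1/(4*((2*(-2))))) = (2*3481)*((¼)/(-4)) = 6962*((¼)*(-¼)) = 6962*(-1/16) = -3481/8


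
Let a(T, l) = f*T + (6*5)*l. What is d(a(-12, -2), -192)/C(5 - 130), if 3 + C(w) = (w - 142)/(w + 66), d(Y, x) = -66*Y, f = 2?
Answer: 18172/5 ≈ 3634.4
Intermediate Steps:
a(T, l) = 2*T + 30*l (a(T, l) = 2*T + (6*5)*l = 2*T + 30*l)
C(w) = -3 + (-142 + w)/(66 + w) (C(w) = -3 + (w - 142)/(w + 66) = -3 + (-142 + w)/(66 + w))
d(a(-12, -2), -192)/C(5 - 130) = (-66*(2*(-12) + 30*(-2)))/((2*(-170 - (5 - 130))/(66 + (5 - 130)))) = (-66*(-24 - 60))/((2*(-170 - 1*(-125))/(66 - 125))) = (-66*(-84))/((2*(-170 + 125)/(-59))) = 5544/((2*(-1/59)*(-45))) = 5544/(90/59) = 5544*(59/90) = 18172/5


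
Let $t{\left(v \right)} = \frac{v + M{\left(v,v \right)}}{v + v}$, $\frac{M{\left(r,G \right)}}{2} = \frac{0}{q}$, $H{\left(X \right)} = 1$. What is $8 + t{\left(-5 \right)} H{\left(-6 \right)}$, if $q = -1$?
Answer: $\frac{17}{2} \approx 8.5$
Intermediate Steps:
$M{\left(r,G \right)} = 0$ ($M{\left(r,G \right)} = 2 \frac{0}{-1} = 2 \cdot 0 \left(-1\right) = 2 \cdot 0 = 0$)
$t{\left(v \right)} = \frac{1}{2}$ ($t{\left(v \right)} = \frac{v + 0}{v + v} = \frac{v}{2 v} = v \frac{1}{2 v} = \frac{1}{2}$)
$8 + t{\left(-5 \right)} H{\left(-6 \right)} = 8 + \frac{1}{2} \cdot 1 = 8 + \frac{1}{2} = \frac{17}{2}$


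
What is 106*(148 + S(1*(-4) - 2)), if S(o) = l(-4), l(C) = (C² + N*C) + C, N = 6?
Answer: 14416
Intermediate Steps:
l(C) = C² + 7*C (l(C) = (C² + 6*C) + C = C² + 7*C)
S(o) = -12 (S(o) = -4*(7 - 4) = -4*3 = -12)
106*(148 + S(1*(-4) - 2)) = 106*(148 - 12) = 106*136 = 14416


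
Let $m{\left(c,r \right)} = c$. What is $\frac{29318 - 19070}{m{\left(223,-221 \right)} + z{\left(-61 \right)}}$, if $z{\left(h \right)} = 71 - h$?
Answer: $\frac{10248}{355} \approx 28.868$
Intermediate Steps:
$\frac{29318 - 19070}{m{\left(223,-221 \right)} + z{\left(-61 \right)}} = \frac{29318 - 19070}{223 + \left(71 - -61\right)} = \frac{10248}{223 + \left(71 + 61\right)} = \frac{10248}{223 + 132} = \frac{10248}{355}$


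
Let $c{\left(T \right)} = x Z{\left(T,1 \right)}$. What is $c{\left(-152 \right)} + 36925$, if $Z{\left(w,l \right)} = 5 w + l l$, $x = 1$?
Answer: $36166$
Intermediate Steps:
$Z{\left(w,l \right)} = l^{2} + 5 w$ ($Z{\left(w,l \right)} = 5 w + l^{2} = l^{2} + 5 w$)
$c{\left(T \right)} = 1 + 5 T$ ($c{\left(T \right)} = 1 \left(1^{2} + 5 T\right) = 1 \left(1 + 5 T\right) = 1 + 5 T$)
$c{\left(-152 \right)} + 36925 = \left(1 + 5 \left(-152\right)\right) + 36925 = \left(1 - 760\right) + 36925 = -759 + 36925 = 36166$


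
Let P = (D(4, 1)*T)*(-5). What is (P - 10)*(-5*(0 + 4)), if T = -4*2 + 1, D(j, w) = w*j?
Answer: -2600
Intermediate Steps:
D(j, w) = j*w
T = -7 (T = -8 + 1 = -7)
P = 140 (P = ((4*1)*(-7))*(-5) = (4*(-7))*(-5) = -28*(-5) = 140)
(P - 10)*(-5*(0 + 4)) = (140 - 10)*(-5*(0 + 4)) = 130*(-5*4) = 130*(-20) = -2600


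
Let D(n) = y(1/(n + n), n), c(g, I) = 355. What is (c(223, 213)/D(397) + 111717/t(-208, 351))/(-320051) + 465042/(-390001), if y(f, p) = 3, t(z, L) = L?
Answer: -1937096688522/1622662730663 ≈ -1.1938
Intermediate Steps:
D(n) = 3
(c(223, 213)/D(397) + 111717/t(-208, 351))/(-320051) + 465042/(-390001) = (355/3 + 111717/351)/(-320051) + 465042/(-390001) = (355*(⅓) + 111717*(1/351))*(-1/320051) + 465042*(-1/390001) = (355/3 + 12413/39)*(-1/320051) - 465042/390001 = (5676/13)*(-1/320051) - 465042/390001 = -5676/4160663 - 465042/390001 = -1937096688522/1622662730663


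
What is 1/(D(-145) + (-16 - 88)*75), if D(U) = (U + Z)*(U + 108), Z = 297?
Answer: -1/13424 ≈ -7.4493e-5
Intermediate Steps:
D(U) = (108 + U)*(297 + U) (D(U) = (U + 297)*(U + 108) = (297 + U)*(108 + U) = (108 + U)*(297 + U))
1/(D(-145) + (-16 - 88)*75) = 1/((32076 + (-145)² + 405*(-145)) + (-16 - 88)*75) = 1/((32076 + 21025 - 58725) - 104*75) = 1/(-5624 - 7800) = 1/(-13424) = -1/13424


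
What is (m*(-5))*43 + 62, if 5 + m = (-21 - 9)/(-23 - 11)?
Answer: 16104/17 ≈ 947.29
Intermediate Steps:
m = -70/17 (m = -5 + (-21 - 9)/(-23 - 11) = -5 - 30/(-34) = -5 - 30*(-1/34) = -5 + 15/17 = -70/17 ≈ -4.1176)
(m*(-5))*43 + 62 = -70/17*(-5)*43 + 62 = (350/17)*43 + 62 = 15050/17 + 62 = 16104/17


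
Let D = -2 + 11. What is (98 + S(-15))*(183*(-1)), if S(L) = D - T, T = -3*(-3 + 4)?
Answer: -20130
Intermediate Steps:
T = -3 (T = -3*1 = -3)
D = 9
S(L) = 12 (S(L) = 9 - 1*(-3) = 9 + 3 = 12)
(98 + S(-15))*(183*(-1)) = (98 + 12)*(183*(-1)) = 110*(-183) = -20130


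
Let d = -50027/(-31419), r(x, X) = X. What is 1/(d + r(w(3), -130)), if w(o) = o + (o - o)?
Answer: -31419/4034443 ≈ -0.0077877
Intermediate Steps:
w(o) = o (w(o) = o + 0 = o)
d = 50027/31419 (d = -50027*(-1/31419) = 50027/31419 ≈ 1.5923)
1/(d + r(w(3), -130)) = 1/(50027/31419 - 130) = 1/(-4034443/31419) = -31419/4034443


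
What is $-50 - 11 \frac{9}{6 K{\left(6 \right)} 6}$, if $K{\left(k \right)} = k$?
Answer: $- \frac{1211}{24} \approx -50.458$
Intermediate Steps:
$-50 - 11 \frac{9}{6 K{\left(6 \right)} 6} = -50 - 11 \frac{9}{6 \cdot 6 \cdot 6} = -50 - 11 \frac{9}{36 \cdot 6} = -50 - 11 \cdot \frac{9}{216} = -50 - 11 \cdot 9 \cdot \frac{1}{216} = -50 - \frac{11}{24} = - \frac{1211}{24}$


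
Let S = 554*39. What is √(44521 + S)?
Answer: √66127 ≈ 257.15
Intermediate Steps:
S = 21606
√(44521 + S) = √(44521 + 21606) = √66127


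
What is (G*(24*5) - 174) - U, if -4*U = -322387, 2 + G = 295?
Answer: -182443/4 ≈ -45611.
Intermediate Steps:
G = 293 (G = -2 + 295 = 293)
U = 322387/4 (U = -¼*(-322387) = 322387/4 ≈ 80597.)
(G*(24*5) - 174) - U = (293*(24*5) - 174) - 1*322387/4 = (293*120 - 174) - 322387/4 = (35160 - 174) - 322387/4 = 34986 - 322387/4 = -182443/4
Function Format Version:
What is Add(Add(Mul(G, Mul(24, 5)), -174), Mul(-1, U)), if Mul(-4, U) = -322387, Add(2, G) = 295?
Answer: Rational(-182443, 4) ≈ -45611.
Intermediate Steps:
G = 293 (G = Add(-2, 295) = 293)
U = Rational(322387, 4) (U = Mul(Rational(-1, 4), -322387) = Rational(322387, 4) ≈ 80597.)
Add(Add(Mul(G, Mul(24, 5)), -174), Mul(-1, U)) = Add(Add(Mul(293, Mul(24, 5)), -174), Mul(-1, Rational(322387, 4))) = Add(Add(Mul(293, 120), -174), Rational(-322387, 4)) = Add(Add(35160, -174), Rational(-322387, 4)) = Add(34986, Rational(-322387, 4)) = Rational(-182443, 4)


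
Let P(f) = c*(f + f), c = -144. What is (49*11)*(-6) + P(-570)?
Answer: 160926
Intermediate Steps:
P(f) = -288*f (P(f) = -144*(f + f) = -288*f)
(49*11)*(-6) + P(-570) = (49*11)*(-6) - 288*(-570) = 539*(-6) + 164160 = -3234 + 164160 = 160926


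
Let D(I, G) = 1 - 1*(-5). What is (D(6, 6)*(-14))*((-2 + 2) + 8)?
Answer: -672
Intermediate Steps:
D(I, G) = 6 (D(I, G) = 1 + 5 = 6)
(D(6, 6)*(-14))*((-2 + 2) + 8) = (6*(-14))*((-2 + 2) + 8) = -84*(0 + 8) = -84*8 = -672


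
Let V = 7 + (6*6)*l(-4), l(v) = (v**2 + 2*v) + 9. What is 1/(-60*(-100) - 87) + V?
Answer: 3660148/5913 ≈ 619.00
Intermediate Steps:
l(v) = 9 + v**2 + 2*v
V = 619 (V = 7 + (6*6)*(9 + (-4)**2 + 2*(-4)) = 7 + 36*(9 + 16 - 8) = 7 + 36*17 = 7 + 612 = 619)
1/(-60*(-100) - 87) + V = 1/(-60*(-100) - 87) + 619 = 1/(6000 - 87) + 619 = 1/5913 + 619 = 3660148/5913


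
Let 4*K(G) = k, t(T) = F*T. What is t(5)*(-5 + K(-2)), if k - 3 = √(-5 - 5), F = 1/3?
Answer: -85/12 + 5*I*√10/12 ≈ -7.0833 + 1.3176*I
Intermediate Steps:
F = ⅓ ≈ 0.33333
k = 3 + I*√10 (k = 3 + √(-5 - 5) = 3 + √(-10) = 3 + I*√10 ≈ 3.0 + 3.1623*I)
t(T) = T/3
K(G) = ¾ + I*√10/4 (K(G) = (3 + I*√10)/4 = ¾ + I*√10/4)
t(5)*(-5 + K(-2)) = ((⅓)*5)*(-5 + (¾ + I*√10/4)) = 5*(-17/4 + I*√10/4)/3 = -85/12 + 5*I*√10/12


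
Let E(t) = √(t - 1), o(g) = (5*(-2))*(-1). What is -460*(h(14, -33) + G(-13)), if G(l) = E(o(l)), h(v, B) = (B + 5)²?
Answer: -362020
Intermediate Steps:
h(v, B) = (5 + B)²
o(g) = 10 (o(g) = -10*(-1) = 10)
E(t) = √(-1 + t)
G(l) = 3 (G(l) = √(-1 + 10) = √9 = 3)
-460*(h(14, -33) + G(-13)) = -460*((5 - 33)² + 3) = -460*((-28)² + 3) = -460*(784 + 3) = -460*787 = -362020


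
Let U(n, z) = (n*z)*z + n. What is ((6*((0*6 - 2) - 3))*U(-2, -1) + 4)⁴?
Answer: 236421376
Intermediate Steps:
U(n, z) = n + n*z² (U(n, z) = n*z² + n = n + n*z²)
((6*((0*6 - 2) - 3))*U(-2, -1) + 4)⁴ = ((6*((0*6 - 2) - 3))*(-2*(1 + (-1)²)) + 4)⁴ = ((6*((0 - 2) - 3))*(-2*(1 + 1)) + 4)⁴ = ((6*(-2 - 3))*(-2*2) + 4)⁴ = ((6*(-5))*(-4) + 4)⁴ = (-30*(-4) + 4)⁴ = (120 + 4)⁴ = 124⁴ = 236421376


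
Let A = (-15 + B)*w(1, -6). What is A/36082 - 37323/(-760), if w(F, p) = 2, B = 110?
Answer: 673416443/13711160 ≈ 49.115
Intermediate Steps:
A = 190 (A = (-15 + 110)*2 = 95*2 = 190)
A/36082 - 37323/(-760) = 190/36082 - 37323/(-760) = 190*(1/36082) - 37323*(-1/760) = 95/18041 + 37323/760 = 673416443/13711160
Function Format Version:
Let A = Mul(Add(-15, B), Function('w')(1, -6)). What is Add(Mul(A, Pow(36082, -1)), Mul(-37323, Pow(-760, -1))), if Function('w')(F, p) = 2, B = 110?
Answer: Rational(673416443, 13711160) ≈ 49.115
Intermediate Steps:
A = 190 (A = Mul(Add(-15, 110), 2) = Mul(95, 2) = 190)
Add(Mul(A, Pow(36082, -1)), Mul(-37323, Pow(-760, -1))) = Add(Mul(190, Pow(36082, -1)), Mul(-37323, Pow(-760, -1))) = Add(Mul(190, Rational(1, 36082)), Mul(-37323, Rational(-1, 760))) = Add(Rational(95, 18041), Rational(37323, 760)) = Rational(673416443, 13711160)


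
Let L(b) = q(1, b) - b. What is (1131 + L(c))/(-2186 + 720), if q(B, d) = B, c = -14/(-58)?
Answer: -32821/42514 ≈ -0.77200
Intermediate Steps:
c = 7/29 (c = -14*(-1/58) = 7/29 ≈ 0.24138)
L(b) = 1 - b
(1131 + L(c))/(-2186 + 720) = (1131 + (1 - 1*7/29))/(-2186 + 720) = (1131 + (1 - 7/29))/(-1466) = (1131 + 22/29)*(-1/1466) = (32821/29)*(-1/1466) = -32821/42514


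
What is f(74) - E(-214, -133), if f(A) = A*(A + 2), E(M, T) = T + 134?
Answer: 5623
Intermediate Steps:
E(M, T) = 134 + T
f(A) = A*(2 + A)
f(74) - E(-214, -133) = 74*(2 + 74) - (134 - 133) = 74*76 - 1*1 = 5624 - 1 = 5623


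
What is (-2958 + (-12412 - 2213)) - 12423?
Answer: -30006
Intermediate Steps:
(-2958 + (-12412 - 2213)) - 12423 = (-2958 - 14625) - 12423 = -17583 - 12423 = -30006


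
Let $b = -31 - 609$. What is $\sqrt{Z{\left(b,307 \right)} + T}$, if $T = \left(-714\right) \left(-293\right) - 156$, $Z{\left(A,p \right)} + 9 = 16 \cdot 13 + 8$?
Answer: $\sqrt{209253} \approx 457.44$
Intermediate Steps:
$b = -640$ ($b = -31 - 609 = -640$)
$Z{\left(A,p \right)} = 207$ ($Z{\left(A,p \right)} = -9 + \left(16 \cdot 13 + 8\right) = -9 + \left(208 + 8\right) = -9 + 216 = 207$)
$T = 209046$ ($T = 209202 - 156 = 209046$)
$\sqrt{Z{\left(b,307 \right)} + T} = \sqrt{207 + 209046} = \sqrt{209253}$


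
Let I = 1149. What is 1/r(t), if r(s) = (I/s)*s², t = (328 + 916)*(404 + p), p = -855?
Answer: -1/644639556 ≈ -1.5513e-9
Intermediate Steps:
t = -561044 (t = (328 + 916)*(404 - 855) = 1244*(-451) = -561044)
r(s) = 1149*s (r(s) = (1149/s)*s² = 1149*s)
1/r(t) = 1/(1149*(-561044)) = 1/(-644639556) = -1/644639556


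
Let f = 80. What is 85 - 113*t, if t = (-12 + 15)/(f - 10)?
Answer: 5611/70 ≈ 80.157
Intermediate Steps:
t = 3/70 (t = (-12 + 15)/(80 - 10) = 3/70 ≈ 0.042857)
85 - 113*t = 85 - 113*3/70 = 85 - 339/70 = 5611/70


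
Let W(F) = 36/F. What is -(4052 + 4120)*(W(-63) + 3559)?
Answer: -203556348/7 ≈ -2.9079e+7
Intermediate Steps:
-(4052 + 4120)*(W(-63) + 3559) = -(4052 + 4120)*(36/(-63) + 3559) = -8172*(36*(-1/63) + 3559) = -8172*(-4/7 + 3559) = -8172*24909/7 = -1*203556348/7 = -203556348/7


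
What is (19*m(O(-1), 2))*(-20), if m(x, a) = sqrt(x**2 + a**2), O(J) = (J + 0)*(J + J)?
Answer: -760*sqrt(2) ≈ -1074.8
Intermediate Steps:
O(J) = 2*J**2 (O(J) = J*(2*J) = 2*J**2)
m(x, a) = sqrt(a**2 + x**2)
(19*m(O(-1), 2))*(-20) = (19*sqrt(2**2 + (2*(-1)**2)**2))*(-20) = (19*sqrt(4 + (2*1)**2))*(-20) = (19*sqrt(4 + 2**2))*(-20) = (19*sqrt(4 + 4))*(-20) = (19*sqrt(8))*(-20) = (19*(2*sqrt(2)))*(-20) = (38*sqrt(2))*(-20) = -760*sqrt(2)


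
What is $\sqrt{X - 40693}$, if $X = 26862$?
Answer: $i \sqrt{13831} \approx 117.61 i$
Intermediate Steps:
$\sqrt{X - 40693} = \sqrt{26862 - 40693} = \sqrt{-13831} = i \sqrt{13831}$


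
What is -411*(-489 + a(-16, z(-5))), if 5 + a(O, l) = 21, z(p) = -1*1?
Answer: 194403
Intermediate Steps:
z(p) = -1
a(O, l) = 16 (a(O, l) = -5 + 21 = 16)
-411*(-489 + a(-16, z(-5))) = -411*(-489 + 16) = -411*(-473) = 194403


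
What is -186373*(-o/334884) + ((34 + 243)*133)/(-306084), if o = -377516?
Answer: -54383111244911/258845036 ≈ -2.1010e+5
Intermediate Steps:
-186373*(-o/334884) + ((34 + 243)*133)/(-306084) = -186373/((-334884/(-377516))) + ((34 + 243)*133)/(-306084) = -186373/((-334884*(-1/377516))) + (277*133)*(-1/306084) = -186373/83721/94379 + 36841*(-1/306084) = -186373*94379/83721 - 36841/306084 = -1599063397/7611 - 36841/306084 = -54383111244911/258845036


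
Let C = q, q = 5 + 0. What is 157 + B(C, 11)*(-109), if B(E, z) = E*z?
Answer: -5838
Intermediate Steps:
q = 5
C = 5
157 + B(C, 11)*(-109) = 157 + (5*11)*(-109) = 157 + 55*(-109) = 157 - 5995 = -5838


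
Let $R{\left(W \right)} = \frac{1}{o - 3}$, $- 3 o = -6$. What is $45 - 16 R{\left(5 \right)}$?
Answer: $61$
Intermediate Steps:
$o = 2$ ($o = \left(- \frac{1}{3}\right) \left(-6\right) = 2$)
$R{\left(W \right)} = -1$ ($R{\left(W \right)} = \frac{1}{2 - 3} = \frac{1}{-1} = -1$)
$45 - 16 R{\left(5 \right)} = 45 - -16 = 45 + 16 = 61$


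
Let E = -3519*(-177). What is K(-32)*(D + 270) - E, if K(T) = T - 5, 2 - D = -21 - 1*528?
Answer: -653240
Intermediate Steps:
D = 551 (D = 2 - (-21 - 1*528) = 2 - (-21 - 528) = 2 - 1*(-549) = 2 + 549 = 551)
K(T) = -5 + T
E = 622863
K(-32)*(D + 270) - E = (-5 - 32)*(551 + 270) - 1*622863 = -37*821 - 622863 = -30377 - 622863 = -653240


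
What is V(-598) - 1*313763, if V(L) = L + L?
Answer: -314959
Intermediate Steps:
V(L) = 2*L
V(-598) - 1*313763 = 2*(-598) - 1*313763 = -1196 - 313763 = -314959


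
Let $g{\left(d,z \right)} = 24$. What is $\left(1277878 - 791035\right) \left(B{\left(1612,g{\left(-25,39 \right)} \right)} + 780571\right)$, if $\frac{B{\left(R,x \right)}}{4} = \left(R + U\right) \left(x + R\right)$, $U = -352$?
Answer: $4394250273273$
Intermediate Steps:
$B{\left(R,x \right)} = 4 \left(-352 + R\right) \left(R + x\right)$ ($B{\left(R,x \right)} = 4 \left(R - 352\right) \left(x + R\right) = 4 \left(-352 + R\right) \left(R + x\right)$)
$\left(1277878 - 791035\right) \left(B{\left(1612,g{\left(-25,39 \right)} \right)} + 780571\right) = \left(1277878 - 791035\right) \left(\left(\left(-1408\right) 1612 - 33792 + 4 \cdot 1612^{2} + 4 \cdot 1612 \cdot 24\right) + 780571\right) = 486843 \left(\left(-2269696 - 33792 + 4 \cdot 2598544 + 154752\right) + 780571\right) = 486843 \left(\left(-2269696 - 33792 + 10394176 + 154752\right) + 780571\right) = 486843 \left(8245440 + 780571\right) = 486843 \cdot 9026011 = 4394250273273$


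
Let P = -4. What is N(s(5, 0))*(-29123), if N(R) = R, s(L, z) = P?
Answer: 116492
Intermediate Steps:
s(L, z) = -4
N(s(5, 0))*(-29123) = -4*(-29123) = 116492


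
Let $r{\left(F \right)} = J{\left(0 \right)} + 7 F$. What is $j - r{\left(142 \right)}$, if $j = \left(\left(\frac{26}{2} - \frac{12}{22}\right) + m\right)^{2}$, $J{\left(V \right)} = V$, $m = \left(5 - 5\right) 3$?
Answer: $- \frac{101505}{121} \approx -838.88$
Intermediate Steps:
$m = 0$ ($m = 0 \cdot 3 = 0$)
$r{\left(F \right)} = 7 F$ ($r{\left(F \right)} = 0 + 7 F = 7 F$)
$j = \frac{18769}{121}$ ($j = \left(\left(\frac{26}{2} - \frac{12}{22}\right) + 0\right)^{2} = \left(\left(26 \cdot \frac{1}{2} - \frac{6}{11}\right) + 0\right)^{2} = \left(\left(13 - \frac{6}{11}\right) + 0\right)^{2} = \left(\frac{137}{11} + 0\right)^{2} = \left(\frac{137}{11}\right)^{2} = \frac{18769}{121} \approx 155.12$)
$j - r{\left(142 \right)} = \frac{18769}{121} - 7 \cdot 142 = \frac{18769}{121} - 994 = - \frac{101505}{121}$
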